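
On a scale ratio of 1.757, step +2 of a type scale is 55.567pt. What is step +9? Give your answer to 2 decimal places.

2872.23pt

55.567 × 1.757⁷ = 55.567 × 51.68950 ≈ 2872.230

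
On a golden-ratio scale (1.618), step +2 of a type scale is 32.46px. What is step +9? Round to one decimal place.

942.3px

32.46 × 1.618⁷ = 32.46 × 29.03017 ≈ 942.319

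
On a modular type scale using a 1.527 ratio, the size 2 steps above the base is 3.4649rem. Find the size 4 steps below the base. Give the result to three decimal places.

3.4649 ÷ 1.527⁶ = 3.4649 ÷ 12.67752 ≈ 0.273

0.273rem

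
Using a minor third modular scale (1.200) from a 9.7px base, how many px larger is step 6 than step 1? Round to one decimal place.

Step 1: 9.7 × 1.200 = 11.640px
Step 6: 9.7 × 1.200⁶ = 28.964px
Difference: 28.964 − 11.640 = 17.324px

17.3px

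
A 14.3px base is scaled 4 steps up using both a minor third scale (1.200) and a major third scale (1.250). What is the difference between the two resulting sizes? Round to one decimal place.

Minor third: 14.3 × 1.200⁴ = 29.652px
Major third: 14.3 × 1.250⁴ = 34.912px
Difference: 34.912 − 29.652 = 5.260px

5.3px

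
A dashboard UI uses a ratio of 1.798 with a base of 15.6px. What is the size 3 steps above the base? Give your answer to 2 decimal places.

Every step multiplies by the scale ratio.
15.6 × 1.798³ = 15.6 × 5.81258 ≈ 90.68

90.68px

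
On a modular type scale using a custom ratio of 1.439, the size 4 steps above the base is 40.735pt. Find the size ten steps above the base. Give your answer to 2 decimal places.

361.69pt

Moving from step +4 to step +10 is 6 steps up, so multiply by r⁶.
40.735 × 1.439⁶ = 40.735 × 8.87901 ≈ 361.687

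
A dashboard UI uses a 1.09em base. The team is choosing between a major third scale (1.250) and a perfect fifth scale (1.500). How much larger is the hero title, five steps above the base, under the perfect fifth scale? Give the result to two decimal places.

Major third: 1.09 × 1.250⁵ = 3.3264em
Perfect fifth: 1.09 × 1.500⁵ = 8.2772em
Difference: 8.2772 − 3.3264 = 4.9508em

4.95em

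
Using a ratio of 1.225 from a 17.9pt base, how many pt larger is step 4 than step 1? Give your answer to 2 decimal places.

Step 1: 17.9 × 1.225 = 21.9275pt
Step 4: 17.9 × 1.225⁴ = 40.3086pt
Difference: 40.3086 − 21.9275 = 18.3811pt

18.38pt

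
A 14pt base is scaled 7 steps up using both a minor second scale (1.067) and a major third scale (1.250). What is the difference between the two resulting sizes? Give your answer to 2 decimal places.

44.71pt

Minor second: 14.0 × 1.067⁷ = 22.0434pt
Major third: 14.0 × 1.250⁷ = 66.7572pt
Difference: 66.7572 − 22.0434 = 44.7138pt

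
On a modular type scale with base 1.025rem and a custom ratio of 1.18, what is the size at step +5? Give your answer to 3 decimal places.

2.345rem

Each step on a modular scale multiplies by the ratio, so the size n steps from the base is base × ratioⁿ.
1.025 × 1.18⁵ = 1.025 × 2.28776 ≈ 2.345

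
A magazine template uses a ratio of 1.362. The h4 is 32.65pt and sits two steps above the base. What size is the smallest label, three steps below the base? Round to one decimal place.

The gap is -3 − (2) = -5 steps, so the factor is 1.362^-5.
32.65 ÷ 1.362⁵ = 32.65 ÷ 4.68690 ≈ 6.966

7.0pt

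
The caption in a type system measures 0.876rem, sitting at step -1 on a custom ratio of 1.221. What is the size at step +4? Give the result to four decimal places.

0.876 × 1.221⁵ = 0.876 × 2.71380 ≈ 2.3773

2.3773rem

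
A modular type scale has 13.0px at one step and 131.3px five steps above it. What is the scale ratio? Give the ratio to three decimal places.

1.588

r⁵ = 131.3 / 13.0, so r = (131.3/13.0)^(1/5).
r = 10.1000^(1/5) ≈ 1.5881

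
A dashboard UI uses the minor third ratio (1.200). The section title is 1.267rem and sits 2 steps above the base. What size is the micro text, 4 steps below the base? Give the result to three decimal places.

1.267 ÷ 1.200⁶ = 1.267 ÷ 2.98598 ≈ 0.424

0.424rem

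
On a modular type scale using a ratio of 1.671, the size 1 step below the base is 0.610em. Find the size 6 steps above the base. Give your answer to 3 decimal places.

22.190em

0.610 × 1.671⁷ = 0.610 × 36.37769 ≈ 22.190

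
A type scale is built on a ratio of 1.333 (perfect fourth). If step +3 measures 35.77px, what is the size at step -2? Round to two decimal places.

8.50px

35.77 ÷ 1.333⁵ = 35.77 ÷ 4.20873 ≈ 8.499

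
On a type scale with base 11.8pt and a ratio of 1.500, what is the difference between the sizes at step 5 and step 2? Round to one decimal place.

63.1pt

Step 2: 11.8 × 1.500² = 26.550pt
Step 5: 11.8 × 1.500⁵ = 89.606pt
Difference: 89.606 − 26.550 = 63.056pt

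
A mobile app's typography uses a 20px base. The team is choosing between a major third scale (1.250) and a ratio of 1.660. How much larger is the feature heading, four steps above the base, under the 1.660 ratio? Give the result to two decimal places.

Major third: 20.0 × 1.250⁴ = 48.8281px
At 1.660: 20.0 × 1.660⁴ = 151.8666px
Difference: 151.8666 − 48.8281 = 103.0385px

103.04px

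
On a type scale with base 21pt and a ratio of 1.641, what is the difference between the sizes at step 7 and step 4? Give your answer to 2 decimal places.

520.66pt

Step 4: 21.0 × 1.641⁴ = 152.2838pt
Step 7: 21.0 × 1.641⁷ = 672.9447pt
Difference: 672.9447 − 152.2838 = 520.6609pt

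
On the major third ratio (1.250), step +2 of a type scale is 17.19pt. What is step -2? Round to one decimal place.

7.0pt

17.19 ÷ 1.250⁴ = 17.19 ÷ 2.44141 ≈ 7.041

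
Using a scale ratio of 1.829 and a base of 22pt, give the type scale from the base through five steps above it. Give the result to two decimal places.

Step 0: 22pt
Step 1: 22.0 × 1.829 = 40.24
Step 2: 22.0 × 1.829² = 73.60
Step 3: 22.0 × 1.829³ = 134.61
Step 4: 22.0 × 1.829⁴ = 246.19
Step 5: 22.0 × 1.829⁵ = 450.29

22.00pt, 40.24pt, 73.60pt, 134.61pt, 246.19pt, 450.29pt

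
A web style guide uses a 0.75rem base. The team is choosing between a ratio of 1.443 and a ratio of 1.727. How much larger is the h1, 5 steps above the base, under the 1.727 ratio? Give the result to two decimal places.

At 1.443: 0.75 × 1.443⁵ = 4.6924rem
At 1.727: 0.75 × 1.727⁵ = 11.5219rem
Difference: 11.5219 − 4.6924 = 6.8295rem

6.83rem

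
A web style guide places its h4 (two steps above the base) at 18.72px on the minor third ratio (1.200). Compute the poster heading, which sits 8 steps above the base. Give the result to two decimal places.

55.90px

18.72 × 1.200⁶ = 18.72 × 2.98598 ≈ 55.898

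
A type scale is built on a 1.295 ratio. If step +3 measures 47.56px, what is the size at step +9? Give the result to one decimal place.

224.3px

47.56 × 1.295⁶ = 47.56 × 4.71649 ≈ 224.316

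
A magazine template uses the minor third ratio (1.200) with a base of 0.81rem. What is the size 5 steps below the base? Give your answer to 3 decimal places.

0.326rem

0.81 ÷ 1.200⁵ = 0.81 ÷ 2.48832 ≈ 0.326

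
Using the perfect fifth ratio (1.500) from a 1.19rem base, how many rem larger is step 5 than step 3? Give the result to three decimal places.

5.020rem

Step 3: 1.19 × 1.500³ = 4.01625rem
Step 5: 1.19 × 1.500⁵ = 9.03656rem
Difference: 9.03656 − 4.01625 = 5.02031rem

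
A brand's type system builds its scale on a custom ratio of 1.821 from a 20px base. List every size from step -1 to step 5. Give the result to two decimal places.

10.98px, 20.00px, 36.42px, 66.32px, 120.77px, 219.92px, 400.48px

Step -1: 20.0 ÷ 1.821 = 10.98
Step 0: 20px
Step 1: 20.0 × 1.821 = 36.42
Step 2: 20.0 × 1.821² = 66.32
Step 3: 20.0 × 1.821³ = 120.77
Step 4: 20.0 × 1.821⁴ = 219.92
Step 5: 20.0 × 1.821⁵ = 400.48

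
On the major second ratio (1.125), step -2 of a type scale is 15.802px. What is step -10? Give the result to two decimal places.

The gap is -10 − (-2) = -8 steps, so the factor is 1.125^-8.
15.802 ÷ 1.125⁸ = 15.802 ÷ 2.56578 ≈ 6.159

6.16px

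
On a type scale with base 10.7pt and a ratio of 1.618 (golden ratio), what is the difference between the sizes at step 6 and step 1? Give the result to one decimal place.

174.7pt

Step 1: 10.7 × 1.618 = 17.313pt
Step 6: 10.7 × 1.618⁶ = 191.980pt
Difference: 191.980 − 17.313 = 174.667pt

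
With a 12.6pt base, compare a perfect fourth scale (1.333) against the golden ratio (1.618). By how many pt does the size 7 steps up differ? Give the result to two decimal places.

Perfect fourth: 12.6 × 1.333⁷ = 94.2284pt
Golden ratio: 12.6 × 1.618⁷ = 365.7802pt
Difference: 365.7802 − 94.2284 = 271.5518pt

271.55pt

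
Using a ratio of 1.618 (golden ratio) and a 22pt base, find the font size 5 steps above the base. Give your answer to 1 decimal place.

244.0pt

22.0 × 1.618⁵ = 22.0 × 11.08901 ≈ 243.96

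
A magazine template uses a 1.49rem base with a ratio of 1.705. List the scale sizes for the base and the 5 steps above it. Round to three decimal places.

Step 0: 1.49rem
Step 1: 1.49 × 1.705 = 2.540
Step 2: 1.49 × 1.705² = 4.331
Step 3: 1.49 × 1.705³ = 7.385
Step 4: 1.49 × 1.705⁴ = 12.592
Step 5: 1.49 × 1.705⁵ = 21.469

1.490rem, 2.540rem, 4.331rem, 7.385rem, 12.592rem, 21.469rem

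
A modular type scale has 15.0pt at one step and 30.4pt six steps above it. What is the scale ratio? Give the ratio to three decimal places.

r⁶ = 30.4 / 15.0, so r = (30.4/15.0)^(1/6).
r = 2.0267^(1/6) ≈ 1.1249

1.125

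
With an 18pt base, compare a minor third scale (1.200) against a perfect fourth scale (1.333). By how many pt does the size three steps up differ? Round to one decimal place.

Minor third: 18.0 × 1.200³ = 31.104pt
Perfect fourth: 18.0 × 1.333³ = 42.635pt
Difference: 42.635 − 31.104 = 11.531pt

11.5pt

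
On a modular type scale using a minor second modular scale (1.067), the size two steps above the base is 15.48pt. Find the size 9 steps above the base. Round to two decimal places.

15.48 × 1.067⁷ = 15.48 × 1.57453 ≈ 24.374

24.37pt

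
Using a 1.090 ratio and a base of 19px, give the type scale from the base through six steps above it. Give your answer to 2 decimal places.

19.00px, 20.71px, 22.57px, 24.61px, 26.82px, 29.23px, 31.86px

Step 0: 19px
Step 1: 19.0 × 1.090 = 20.71
Step 2: 19.0 × 1.090² = 22.57
Step 3: 19.0 × 1.090³ = 24.61
Step 4: 19.0 × 1.090⁴ = 26.82
Step 5: 19.0 × 1.090⁵ = 29.23
Step 6: 19.0 × 1.090⁶ = 31.86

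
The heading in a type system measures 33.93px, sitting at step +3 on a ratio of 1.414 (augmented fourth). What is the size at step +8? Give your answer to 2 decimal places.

191.79px

33.93 × 1.414⁵ = 33.93 × 5.65258 ≈ 191.792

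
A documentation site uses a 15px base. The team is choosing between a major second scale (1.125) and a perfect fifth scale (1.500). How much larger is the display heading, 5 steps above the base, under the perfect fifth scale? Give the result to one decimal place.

86.9px

Major second: 15.0 × 1.125⁵ = 27.030px
Perfect fifth: 15.0 × 1.500⁵ = 113.906px
Difference: 113.906 − 27.030 = 86.876px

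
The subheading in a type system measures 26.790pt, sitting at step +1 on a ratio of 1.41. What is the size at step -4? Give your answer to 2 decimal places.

4.81pt

26.790 ÷ 1.41⁵ = 26.790 ÷ 5.57308 ≈ 4.807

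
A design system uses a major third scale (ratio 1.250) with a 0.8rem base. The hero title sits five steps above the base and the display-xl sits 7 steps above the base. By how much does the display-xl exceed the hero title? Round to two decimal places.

1.37rem

Step 5: 0.8 × 1.250⁵ = 2.4414rem
Step 7: 0.8 × 1.250⁷ = 3.8147rem
Difference: 3.8147 − 2.4414 = 1.3733rem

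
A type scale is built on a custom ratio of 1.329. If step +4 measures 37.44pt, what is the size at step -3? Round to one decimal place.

5.1pt

The gap is -3 − (4) = -7 steps, so the factor is 1.329^-7.
37.44 ÷ 1.329⁷ = 37.44 ÷ 7.32276 ≈ 5.113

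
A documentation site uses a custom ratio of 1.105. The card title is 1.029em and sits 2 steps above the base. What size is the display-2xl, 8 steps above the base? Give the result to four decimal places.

The gap is 8 − (2) = 6 steps, so the factor is 1.105^6.
1.029 × 1.105⁶ = 1.029 × 1.82043 ≈ 1.8732

1.8732em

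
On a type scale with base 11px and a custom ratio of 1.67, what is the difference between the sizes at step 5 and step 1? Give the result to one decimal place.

124.5px

Step 1: 11.0 × 1.67 = 18.370px
Step 5: 11.0 × 1.67⁵ = 142.881px
Difference: 142.881 − 18.370 = 124.511px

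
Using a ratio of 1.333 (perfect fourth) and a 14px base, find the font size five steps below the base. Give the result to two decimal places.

3.33px

14.0 ÷ 1.333⁵ = 14.0 ÷ 4.20873 ≈ 3.33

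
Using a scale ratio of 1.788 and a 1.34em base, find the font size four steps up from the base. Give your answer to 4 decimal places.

1.34 × 1.788⁴ = 1.34 × 10.22045 ≈ 13.6954

13.6954em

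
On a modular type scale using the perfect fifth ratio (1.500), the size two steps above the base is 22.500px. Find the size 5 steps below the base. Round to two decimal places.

1.32px

The gap is -5 − (2) = -7 steps, so the factor is 1.500^-7.
22.500 ÷ 1.500⁷ = 22.500 ÷ 17.08594 ≈ 1.317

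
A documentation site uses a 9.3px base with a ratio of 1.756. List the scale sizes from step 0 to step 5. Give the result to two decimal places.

9.30px, 16.33px, 28.68px, 50.36px, 88.43px, 155.28px

Step 0: 9.3px
Step 1: 9.3 × 1.756 = 16.33
Step 2: 9.3 × 1.756² = 28.68
Step 3: 9.3 × 1.756³ = 50.36
Step 4: 9.3 × 1.756⁴ = 88.43
Step 5: 9.3 × 1.756⁵ = 155.28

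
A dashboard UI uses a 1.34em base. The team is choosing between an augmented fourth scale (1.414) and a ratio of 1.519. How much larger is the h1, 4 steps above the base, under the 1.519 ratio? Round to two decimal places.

Augmented fourth: 1.34 × 1.414⁴ = 5.3568em
At 1.519: 1.34 × 1.519⁴ = 7.1340em
Difference: 7.1340 − 5.3568 = 1.7772em

1.78em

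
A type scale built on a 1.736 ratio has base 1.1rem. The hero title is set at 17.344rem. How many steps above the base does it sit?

1.736ⁿ = 17.344 / 1.1 = 15.7673
n = ln(15.7673) / ln(1.736) = 2.7579 / 0.5516 ≈ 5.00

5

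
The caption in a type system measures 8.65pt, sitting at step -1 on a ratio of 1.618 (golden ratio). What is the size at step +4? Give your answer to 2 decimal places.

95.92pt

Moving from step -1 to step +4 is 5 steps up, so multiply by r⁵.
8.65 × 1.618⁵ = 8.65 × 11.08901 ≈ 95.920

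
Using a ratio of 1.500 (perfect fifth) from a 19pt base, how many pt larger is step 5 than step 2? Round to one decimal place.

101.5pt

Step 2: 19.0 × 1.500² = 42.750pt
Step 5: 19.0 × 1.500⁵ = 144.281pt
Difference: 144.281 − 42.750 = 101.531pt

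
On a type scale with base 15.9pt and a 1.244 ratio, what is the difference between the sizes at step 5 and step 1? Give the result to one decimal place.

Step 1: 15.9 × 1.244 = 19.780pt
Step 5: 15.9 × 1.244⁵ = 47.370pt
Difference: 47.370 − 19.780 = 27.590pt

27.6pt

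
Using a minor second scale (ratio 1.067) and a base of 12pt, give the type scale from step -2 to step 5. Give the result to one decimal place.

10.5pt, 11.2pt, 12.0pt, 12.8pt, 13.7pt, 14.6pt, 15.6pt, 16.6pt

Step -2: 12.0 ÷ 1.067² = 10.5
Step -1: 12.0 ÷ 1.067 = 11.2
Step 0: 12pt
Step 1: 12.0 × 1.067 = 12.8
Step 2: 12.0 × 1.067² = 13.7
Step 3: 12.0 × 1.067³ = 14.6
Step 4: 12.0 × 1.067⁴ = 15.6
Step 5: 12.0 × 1.067⁵ = 16.6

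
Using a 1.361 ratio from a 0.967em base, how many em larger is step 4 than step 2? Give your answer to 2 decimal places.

Step 2: 0.967 × 1.361² = 1.7912em
Step 4: 0.967 × 1.361⁴ = 3.3179em
Difference: 3.3179 − 1.7912 = 1.5267em

1.53em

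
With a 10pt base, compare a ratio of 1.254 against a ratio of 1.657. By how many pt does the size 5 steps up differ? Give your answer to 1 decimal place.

93.9pt

At 1.254: 10.0 × 1.254⁵ = 31.009pt
At 1.657: 10.0 × 1.657⁵ = 124.914pt
Difference: 124.914 − 31.009 = 93.905pt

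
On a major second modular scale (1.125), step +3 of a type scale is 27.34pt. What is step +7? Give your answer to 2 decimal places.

43.79pt

27.34 × 1.125⁴ = 27.34 × 1.60181 ≈ 43.793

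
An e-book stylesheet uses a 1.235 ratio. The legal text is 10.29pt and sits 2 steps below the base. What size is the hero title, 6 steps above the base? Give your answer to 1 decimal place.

Moving from step -2 to step +6 is 8 steps up, so multiply by r⁸.
10.29 × 1.235⁸ = 10.29 × 5.41172 ≈ 55.687

55.7pt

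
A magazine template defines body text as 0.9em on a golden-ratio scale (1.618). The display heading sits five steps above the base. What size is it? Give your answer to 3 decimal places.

Each step on a modular scale multiplies by the ratio, so the size n steps from the base is base × ratioⁿ.
0.9 × 1.618⁵ = 0.9 × 11.08901 ≈ 9.980

9.980em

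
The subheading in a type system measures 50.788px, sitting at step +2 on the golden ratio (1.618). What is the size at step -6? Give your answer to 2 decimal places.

1.08px

Moving from step +2 to step -6 is 8 steps down, so divide by r⁸.
50.788 ÷ 1.618⁸ = 50.788 ÷ 46.97082 ≈ 1.081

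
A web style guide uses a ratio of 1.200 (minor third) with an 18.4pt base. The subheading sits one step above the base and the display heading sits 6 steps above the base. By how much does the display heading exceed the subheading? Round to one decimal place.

32.9pt

Step 1: 18.4 × 1.200 = 22.080pt
Step 6: 18.4 × 1.200⁶ = 54.942pt
Difference: 54.942 − 22.080 = 32.862pt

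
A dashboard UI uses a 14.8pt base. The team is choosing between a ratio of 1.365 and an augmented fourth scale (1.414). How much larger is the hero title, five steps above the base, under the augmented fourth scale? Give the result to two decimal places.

At 1.365: 14.8 × 1.365⁵ = 70.1334pt
Augmented fourth: 14.8 × 1.414⁵ = 83.6582pt
Difference: 83.6582 − 70.1334 = 13.5248pt

13.52pt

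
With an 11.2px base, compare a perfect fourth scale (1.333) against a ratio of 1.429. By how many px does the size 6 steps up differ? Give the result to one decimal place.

Perfect fourth: 11.2 × 1.333⁶ = 62.835px
At 1.429: 11.2 × 1.429⁶ = 95.370px
Difference: 95.370 − 62.835 = 32.535px

32.5px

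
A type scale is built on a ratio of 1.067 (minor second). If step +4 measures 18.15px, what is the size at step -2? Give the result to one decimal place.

12.3px

The gap is -2 − (4) = -6 steps, so the factor is 1.067^-6.
18.15 ÷ 1.067⁶ = 18.15 ÷ 1.47566 ≈ 12.300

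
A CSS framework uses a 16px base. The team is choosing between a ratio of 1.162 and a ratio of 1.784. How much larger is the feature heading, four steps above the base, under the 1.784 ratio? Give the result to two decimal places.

132.90px

At 1.162: 16.0 × 1.162⁴ = 29.1705px
At 1.784: 16.0 × 1.784⁴ = 162.0688px
Difference: 162.0688 − 29.1705 = 132.8983px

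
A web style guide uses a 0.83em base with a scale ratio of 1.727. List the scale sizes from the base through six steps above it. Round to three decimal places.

0.830em, 1.433em, 2.475em, 4.275em, 7.383em, 12.751em, 22.021em

Step 0: 0.83em
Step 1: 0.83 × 1.727 = 1.433
Step 2: 0.83 × 1.727² = 2.475
Step 3: 0.83 × 1.727³ = 4.275
Step 4: 0.83 × 1.727⁴ = 7.383
Step 5: 0.83 × 1.727⁵ = 12.751
Step 6: 0.83 × 1.727⁶ = 22.021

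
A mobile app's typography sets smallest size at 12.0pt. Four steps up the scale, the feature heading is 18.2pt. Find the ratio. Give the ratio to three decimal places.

1.110

The ratio satisfies 12.0 × r⁴ = 18.2, so r = (18.2 / 12.0)^(1/4).
r = 1.5167^(1/4) ≈ 1.1097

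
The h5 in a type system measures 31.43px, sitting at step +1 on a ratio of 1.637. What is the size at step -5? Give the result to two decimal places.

1.63px

31.43 ÷ 1.637⁶ = 31.43 ÷ 19.24386 ≈ 1.633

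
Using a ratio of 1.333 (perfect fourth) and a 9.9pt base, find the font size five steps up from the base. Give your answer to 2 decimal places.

41.67pt

9.9 × 1.333⁵ = 9.9 × 4.20873 ≈ 41.67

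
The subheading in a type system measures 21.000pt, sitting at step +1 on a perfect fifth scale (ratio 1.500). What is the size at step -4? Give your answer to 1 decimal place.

2.8pt

The gap is -4 − (1) = -5 steps, so the factor is 1.500^-5.
21.000 ÷ 1.500⁵ = 21.000 ÷ 7.59375 ≈ 2.765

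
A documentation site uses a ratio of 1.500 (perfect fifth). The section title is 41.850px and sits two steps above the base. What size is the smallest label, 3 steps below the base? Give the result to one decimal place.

Moving from step +2 to step -3 is 5 steps down, so divide by r⁵.
41.850 ÷ 1.500⁵ = 41.850 ÷ 7.59375 ≈ 5.511

5.5px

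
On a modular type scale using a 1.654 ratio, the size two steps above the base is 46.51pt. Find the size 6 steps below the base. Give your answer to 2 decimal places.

The gap is -6 − (2) = -8 steps, so the factor is 1.654^-8.
46.51 ÷ 1.654⁸ = 46.51 ÷ 56.01238 ≈ 0.830

0.83pt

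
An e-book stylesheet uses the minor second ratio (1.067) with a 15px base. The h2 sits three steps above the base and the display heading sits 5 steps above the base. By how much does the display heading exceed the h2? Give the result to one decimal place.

Step 3: 15.0 × 1.067³ = 18.222px
Step 5: 15.0 × 1.067⁵ = 20.745px
Difference: 20.745 − 18.222 = 2.523px

2.5px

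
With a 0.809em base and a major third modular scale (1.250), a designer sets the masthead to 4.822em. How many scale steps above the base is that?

1.250ⁿ = 4.822 / 0.809 = 5.9604
n = ln(5.9604) / ln(1.250) = 1.7851 / 0.2231 ≈ 8.00

8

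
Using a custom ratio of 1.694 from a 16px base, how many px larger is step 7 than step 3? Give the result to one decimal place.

562.7px

Step 3: 16.0 × 1.694³ = 77.779px
Step 7: 16.0 × 1.694⁷ = 640.492px
Difference: 640.492 − 77.779 = 562.713px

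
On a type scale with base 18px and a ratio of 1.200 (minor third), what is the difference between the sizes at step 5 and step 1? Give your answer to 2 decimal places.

23.19px

Step 1: 18.0 × 1.200 = 21.6000px
Step 5: 18.0 × 1.200⁵ = 44.7898px
Difference: 44.7898 − 21.6000 = 23.1898px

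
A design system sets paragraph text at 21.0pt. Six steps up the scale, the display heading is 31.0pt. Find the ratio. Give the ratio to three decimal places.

r⁶ = 31.0 / 21.0, so r = (31.0/21.0)^(1/6).
r = 1.4762^(1/6) ≈ 1.0671

1.067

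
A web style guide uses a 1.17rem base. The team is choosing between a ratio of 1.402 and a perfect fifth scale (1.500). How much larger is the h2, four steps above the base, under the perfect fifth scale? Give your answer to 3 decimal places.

At 1.402: 1.17 × 1.402⁴ = 4.52041rem
Perfect fifth: 1.17 × 1.500⁴ = 5.92312rem
Difference: 5.92312 − 4.52041 = 1.40271rem

1.403rem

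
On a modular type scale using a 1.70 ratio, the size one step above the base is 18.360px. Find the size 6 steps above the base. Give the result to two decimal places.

Moving from step +1 to step +6 is 5 steps up, so multiply by r⁵.
18.360 × 1.70⁵ = 18.360 × 14.19857 ≈ 260.686

260.69px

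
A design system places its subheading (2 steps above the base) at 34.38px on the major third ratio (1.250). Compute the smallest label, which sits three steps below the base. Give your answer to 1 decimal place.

The gap is -3 − (2) = -5 steps, so the factor is 1.250^-5.
34.38 ÷ 1.250⁵ = 34.38 ÷ 3.05176 ≈ 11.266

11.3px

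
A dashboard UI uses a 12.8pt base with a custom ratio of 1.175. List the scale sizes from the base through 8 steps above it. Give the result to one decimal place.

12.8pt, 15.0pt, 17.7pt, 20.8pt, 24.4pt, 28.7pt, 33.7pt, 39.6pt, 46.5pt

Step 0: 12.8pt
Step 1: 12.8 × 1.175 = 15.0
Step 2: 12.8 × 1.175² = 17.7
Step 3: 12.8 × 1.175³ = 20.8
Step 4: 12.8 × 1.175⁴ = 24.4
Step 5: 12.8 × 1.175⁵ = 28.7
Step 6: 12.8 × 1.175⁶ = 33.7
Step 7: 12.8 × 1.175⁷ = 39.6
Step 8: 12.8 × 1.175⁸ = 46.5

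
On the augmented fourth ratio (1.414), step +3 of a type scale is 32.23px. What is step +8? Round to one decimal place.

The gap is 8 − (3) = 5 steps, so the factor is 1.414^5.
32.23 × 1.414⁵ = 32.23 × 5.65258 ≈ 182.183

182.2px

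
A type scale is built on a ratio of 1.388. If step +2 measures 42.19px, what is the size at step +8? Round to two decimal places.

301.68px

The gap is 8 − (2) = 6 steps, so the factor is 1.388^6.
42.19 × 1.388⁶ = 42.19 × 7.15051 ≈ 301.680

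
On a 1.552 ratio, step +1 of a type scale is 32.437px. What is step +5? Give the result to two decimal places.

188.19px

Moving from step +1 to step +5 is 4 steps up, so multiply by r⁴.
32.437 × 1.552⁴ = 32.437 × 5.80185 ≈ 188.195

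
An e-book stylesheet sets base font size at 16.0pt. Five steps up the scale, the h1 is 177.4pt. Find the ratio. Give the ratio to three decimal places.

The ratio satisfies 16.0 × r⁵ = 177.4, so r = (177.4 / 16.0)^(1/5).
r = 11.0875^(1/5) ≈ 1.6180

1.618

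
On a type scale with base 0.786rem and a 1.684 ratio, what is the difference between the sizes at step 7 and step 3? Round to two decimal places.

Step 3: 0.786 × 1.684³ = 3.7536rem
Step 7: 0.786 × 1.684⁷ = 30.1868rem
Difference: 30.1868 − 3.7536 = 26.4332rem

26.43rem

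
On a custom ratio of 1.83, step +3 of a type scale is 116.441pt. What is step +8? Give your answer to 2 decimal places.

The gap is 8 − (3) = 5 steps, so the factor is 1.83^5.
116.441 × 1.83⁵ = 116.441 × 20.52369 ≈ 2389.799

2389.80pt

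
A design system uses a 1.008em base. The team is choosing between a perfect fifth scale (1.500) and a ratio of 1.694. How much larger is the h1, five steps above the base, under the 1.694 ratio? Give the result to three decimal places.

6.407em

Perfect fifth: 1.008 × 1.500⁵ = 7.65450em
At 1.694: 1.008 × 1.694⁵ = 14.06137em
Difference: 14.06137 − 7.65450 = 6.40687em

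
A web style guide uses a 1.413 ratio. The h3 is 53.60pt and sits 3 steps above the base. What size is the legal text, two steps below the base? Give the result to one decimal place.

9.5pt

53.60 ÷ 1.413⁵ = 53.60 ÷ 5.63262 ≈ 9.516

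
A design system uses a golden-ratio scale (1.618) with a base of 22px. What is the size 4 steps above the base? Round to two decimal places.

150.78px

Every step multiplies by the scale ratio.
22.0 × 1.618⁴ = 22.0 × 6.85353 ≈ 150.78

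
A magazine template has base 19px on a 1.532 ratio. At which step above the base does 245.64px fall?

1.532ⁿ = 245.64 / 19 = 12.9284
n = ln(12.9284) / ln(1.532) = 2.5594 / 0.4266 ≈ 6.00

6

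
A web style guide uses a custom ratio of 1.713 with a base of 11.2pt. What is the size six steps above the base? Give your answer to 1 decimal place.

A modular type scale is a geometric sequence: sizeₙ = base × rⁿ.
11.2 × 1.713⁶ = 11.2 × 25.26645 ≈ 282.98

283.0pt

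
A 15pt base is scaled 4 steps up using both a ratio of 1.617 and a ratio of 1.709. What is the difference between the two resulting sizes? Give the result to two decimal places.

25.41pt

At 1.617: 15.0 × 1.617⁴ = 102.5490pt
At 1.709: 15.0 × 1.709⁴ = 127.9557pt
Difference: 127.9557 − 102.5490 = 25.4067pt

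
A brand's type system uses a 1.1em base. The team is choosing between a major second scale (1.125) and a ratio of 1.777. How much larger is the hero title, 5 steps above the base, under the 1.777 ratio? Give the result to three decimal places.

Major second: 1.1 × 1.125⁵ = 1.98224em
At 1.777: 1.1 × 1.777⁵ = 19.49081em
Difference: 19.49081 − 1.98224 = 17.50857em

17.509em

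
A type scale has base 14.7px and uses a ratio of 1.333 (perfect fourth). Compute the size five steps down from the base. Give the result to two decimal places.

3.49px

Every step multiplies by the scale ratio.
14.7 ÷ 1.333⁵ = 14.7 ÷ 4.20873 ≈ 3.49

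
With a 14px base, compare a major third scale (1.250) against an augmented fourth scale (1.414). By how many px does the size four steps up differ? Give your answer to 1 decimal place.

21.8px

Major third: 14.0 × 1.250⁴ = 34.180px
Augmented fourth: 14.0 × 1.414⁴ = 55.966px
Difference: 55.966 − 34.180 = 21.786px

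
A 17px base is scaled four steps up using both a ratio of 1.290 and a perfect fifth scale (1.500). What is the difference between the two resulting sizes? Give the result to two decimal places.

At 1.290: 17.0 × 1.290⁴ = 47.0769px
Perfect fifth: 17.0 × 1.500⁴ = 86.0625px
Difference: 86.0625 − 47.0769 = 38.9856px

38.99px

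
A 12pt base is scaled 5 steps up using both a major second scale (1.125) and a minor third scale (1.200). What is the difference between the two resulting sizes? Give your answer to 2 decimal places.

8.24pt

Major second: 12.0 × 1.125⁵ = 21.6244pt
Minor third: 12.0 × 1.200⁵ = 29.8598pt
Difference: 29.8598 − 21.6244 = 8.2354pt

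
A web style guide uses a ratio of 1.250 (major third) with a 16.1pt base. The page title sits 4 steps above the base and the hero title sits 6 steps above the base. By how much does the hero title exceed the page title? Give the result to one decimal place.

22.1pt

Step 4: 16.1 × 1.250⁴ = 39.307pt
Step 6: 16.1 × 1.250⁶ = 61.417pt
Difference: 61.417 − 39.307 = 22.110pt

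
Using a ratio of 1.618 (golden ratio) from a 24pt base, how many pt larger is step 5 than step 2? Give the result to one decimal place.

203.3pt

Step 2: 24.0 × 1.618² = 62.830pt
Step 5: 24.0 × 1.618⁵ = 266.136pt
Difference: 266.136 − 62.830 = 203.306pt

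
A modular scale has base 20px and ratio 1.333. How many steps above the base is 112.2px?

1.333ⁿ = 112.2 / 20 = 5.6100
n = ln(5.6100) / ln(1.333) = 1.7246 / 0.2874 ≈ 6.00

6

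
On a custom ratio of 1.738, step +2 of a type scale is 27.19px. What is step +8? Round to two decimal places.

The gap is 8 − (2) = 6 steps, so the factor is 1.738^6.
27.19 × 1.738⁶ = 27.19 × 27.56123 ≈ 749.390

749.39px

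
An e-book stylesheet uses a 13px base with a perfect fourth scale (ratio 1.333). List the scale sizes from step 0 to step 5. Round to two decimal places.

13.00px, 17.33px, 23.10px, 30.79px, 41.05px, 54.71px

Step 0: 13px
Step 1: 13.0 × 1.333 = 17.33
Step 2: 13.0 × 1.333² = 23.10
Step 3: 13.0 × 1.333³ = 30.79
Step 4: 13.0 × 1.333⁴ = 41.05
Step 5: 13.0 × 1.333⁵ = 54.71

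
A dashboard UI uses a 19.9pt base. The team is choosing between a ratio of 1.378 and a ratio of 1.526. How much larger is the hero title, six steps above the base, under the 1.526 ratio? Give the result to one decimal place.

115.0pt

At 1.378: 19.9 × 1.378⁶ = 136.254pt
At 1.526: 19.9 × 1.526⁶ = 251.293pt
Difference: 251.293 − 136.254 = 115.039pt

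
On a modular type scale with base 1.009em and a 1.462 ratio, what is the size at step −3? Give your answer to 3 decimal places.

Every step multiplies by the scale ratio.
1.009 ÷ 1.462³ = 1.009 ÷ 3.12494 ≈ 0.323

0.323em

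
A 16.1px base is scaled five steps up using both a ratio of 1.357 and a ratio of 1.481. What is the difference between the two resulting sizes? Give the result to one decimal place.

At 1.357: 16.1 × 1.357⁵ = 74.084px
At 1.481: 16.1 × 1.481⁵ = 114.710px
Difference: 114.710 − 74.084 = 40.626px

40.6px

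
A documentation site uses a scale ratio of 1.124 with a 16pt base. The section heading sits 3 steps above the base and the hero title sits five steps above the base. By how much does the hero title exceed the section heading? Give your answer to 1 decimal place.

Step 3: 16.0 × 1.124³ = 22.721pt
Step 5: 16.0 × 1.124⁵ = 28.705pt
Difference: 28.705 − 22.721 = 5.984pt

6.0pt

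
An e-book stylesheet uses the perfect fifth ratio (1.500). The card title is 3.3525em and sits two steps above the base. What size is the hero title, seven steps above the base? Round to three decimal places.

The gap is 7 − (2) = 5 steps, so the factor is 1.500^5.
3.3525 × 1.500⁵ = 3.3525 × 7.59375 ≈ 25.458

25.458em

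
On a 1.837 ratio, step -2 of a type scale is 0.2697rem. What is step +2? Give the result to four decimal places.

0.2697 × 1.837⁴ = 0.2697 × 11.38772 ≈ 3.0713

3.0713rem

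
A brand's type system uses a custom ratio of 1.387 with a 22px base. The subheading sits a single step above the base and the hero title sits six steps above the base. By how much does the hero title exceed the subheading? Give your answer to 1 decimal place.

Step 1: 22.0 × 1.387 = 30.514px
Step 6: 22.0 × 1.387⁶ = 156.632px
Difference: 156.632 − 30.514 = 126.118px

126.1px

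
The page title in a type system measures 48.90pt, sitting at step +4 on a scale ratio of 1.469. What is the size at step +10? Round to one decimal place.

491.4pt

48.90 × 1.469⁶ = 48.90 × 10.04918 ≈ 491.405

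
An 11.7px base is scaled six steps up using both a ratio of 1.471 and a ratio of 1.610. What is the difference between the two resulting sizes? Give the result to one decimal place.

At 1.471: 11.7 × 1.471⁶ = 118.539px
At 1.610: 11.7 × 1.610⁶ = 203.770px
Difference: 203.770 − 118.539 = 85.231px

85.2px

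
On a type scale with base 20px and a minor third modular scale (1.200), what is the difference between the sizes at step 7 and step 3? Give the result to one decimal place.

Step 3: 20.0 × 1.200³ = 34.560px
Step 7: 20.0 × 1.200⁷ = 71.664px
Difference: 71.664 − 34.560 = 37.104px

37.1px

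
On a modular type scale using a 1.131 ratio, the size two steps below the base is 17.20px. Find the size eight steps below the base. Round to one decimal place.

8.2px

The gap is -8 − (-2) = -6 steps, so the factor is 1.131^-6.
17.20 ÷ 1.131⁶ = 17.20 ÷ 2.09303 ≈ 8.218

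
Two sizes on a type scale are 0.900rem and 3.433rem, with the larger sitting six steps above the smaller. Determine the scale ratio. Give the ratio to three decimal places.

1.250

The ratio satisfies 0.900 × r⁶ = 3.433, so r = (3.433 / 0.900)^(1/6).
r = 3.8144^(1/6) ≈ 1.2500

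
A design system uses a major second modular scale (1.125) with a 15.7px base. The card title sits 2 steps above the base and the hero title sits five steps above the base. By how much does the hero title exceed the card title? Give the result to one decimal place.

8.4px

Step 2: 15.7 × 1.125² = 19.870px
Step 5: 15.7 × 1.125⁵ = 28.292px
Difference: 28.292 − 19.870 = 8.422px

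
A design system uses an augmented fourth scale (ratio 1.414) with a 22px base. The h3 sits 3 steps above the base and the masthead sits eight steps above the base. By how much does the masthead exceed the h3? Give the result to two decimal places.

289.38px

Step 3: 22.0 × 1.414³ = 62.1972px
Step 8: 22.0 × 1.414⁸ = 351.5750px
Difference: 351.5750 − 62.1972 = 289.3778px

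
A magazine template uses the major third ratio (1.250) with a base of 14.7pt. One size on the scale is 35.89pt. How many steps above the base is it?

1.250ⁿ = 35.89 / 14.7 = 2.4415
n = ln(2.4415) / ln(1.250) = 0.8926 / 0.2231 ≈ 4.00

4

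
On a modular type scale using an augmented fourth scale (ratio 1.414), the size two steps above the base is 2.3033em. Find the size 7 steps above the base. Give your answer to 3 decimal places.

The gap is 7 − (2) = 5 steps, so the factor is 1.414^5.
2.3033 × 1.414⁵ = 2.3033 × 5.65258 ≈ 13.020

13.020em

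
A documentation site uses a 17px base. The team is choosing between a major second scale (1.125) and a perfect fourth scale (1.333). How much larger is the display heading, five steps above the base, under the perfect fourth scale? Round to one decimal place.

40.9px

Major second: 17.0 × 1.125⁵ = 30.635px
Perfect fourth: 17.0 × 1.333⁵ = 71.548px
Difference: 71.548 − 30.635 = 40.913px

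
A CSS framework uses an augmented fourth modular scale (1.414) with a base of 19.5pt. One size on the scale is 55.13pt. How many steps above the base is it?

1.414ⁿ = 55.13 / 19.5 = 2.8272
n = ln(2.8272) / ln(1.414) = 1.0393 / 0.3464 ≈ 3.00

3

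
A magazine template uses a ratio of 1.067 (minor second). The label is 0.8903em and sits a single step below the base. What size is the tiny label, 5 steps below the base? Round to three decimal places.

0.687em

Moving from step -1 to step -5 is 4 steps down, so divide by r⁴.
0.8903 ÷ 1.067⁴ = 0.8903 ÷ 1.29616 ≈ 0.687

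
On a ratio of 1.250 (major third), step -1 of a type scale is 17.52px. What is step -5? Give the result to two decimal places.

The gap is -5 − (-1) = -4 steps, so the factor is 1.250^-4.
17.52 ÷ 1.250⁴ = 17.52 ÷ 2.44141 ≈ 7.176

7.18px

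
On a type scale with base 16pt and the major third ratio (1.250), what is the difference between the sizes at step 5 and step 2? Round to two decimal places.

23.83pt

Step 2: 16.0 × 1.250² = 25.0000pt
Step 5: 16.0 × 1.250⁵ = 48.8281pt
Difference: 48.8281 − 25.0000 = 23.8281pt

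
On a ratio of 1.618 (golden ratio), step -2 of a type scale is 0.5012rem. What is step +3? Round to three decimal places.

5.558rem

0.5012 × 1.618⁵ = 0.5012 × 11.08901 ≈ 5.558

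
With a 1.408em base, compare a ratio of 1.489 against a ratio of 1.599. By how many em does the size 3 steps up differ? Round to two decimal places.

1.11em

At 1.489: 1.408 × 1.489³ = 4.6482em
At 1.599: 1.408 × 1.599³ = 5.7564em
Difference: 5.7564 − 4.6482 = 1.1082em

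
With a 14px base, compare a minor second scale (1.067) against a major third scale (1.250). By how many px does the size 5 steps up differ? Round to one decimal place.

23.4px

Minor second: 14.0 × 1.067⁵ = 19.362px
Major third: 14.0 × 1.250⁵ = 42.725px
Difference: 42.725 − 19.362 = 23.363px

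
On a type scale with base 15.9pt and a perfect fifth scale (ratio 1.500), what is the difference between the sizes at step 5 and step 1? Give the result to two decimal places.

Step 1: 15.9 × 1.500 = 23.8500pt
Step 5: 15.9 × 1.500⁵ = 120.7406pt
Difference: 120.7406 − 23.8500 = 96.8906pt

96.89pt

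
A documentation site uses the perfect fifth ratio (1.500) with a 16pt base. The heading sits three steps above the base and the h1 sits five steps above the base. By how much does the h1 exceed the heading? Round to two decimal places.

67.50pt

Step 3: 16.0 × 1.500³ = 54.0000pt
Step 5: 16.0 × 1.500⁵ = 121.5000pt
Difference: 121.5000 − 54.0000 = 67.5000pt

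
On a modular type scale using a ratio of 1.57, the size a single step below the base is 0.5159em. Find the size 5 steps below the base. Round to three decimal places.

0.5159 ÷ 1.57⁴ = 0.5159 ÷ 6.07573 ≈ 0.085

0.085em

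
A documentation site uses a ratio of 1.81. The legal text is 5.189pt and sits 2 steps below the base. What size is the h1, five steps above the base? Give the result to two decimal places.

330.24pt

5.189 × 1.81⁷ = 5.189 × 63.64291 ≈ 330.243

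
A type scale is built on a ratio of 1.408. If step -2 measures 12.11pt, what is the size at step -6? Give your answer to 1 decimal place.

The gap is -6 − (-2) = -4 steps, so the factor is 1.408^-4.
12.11 ÷ 1.408⁴ = 12.11 ÷ 3.93016 ≈ 3.081

3.1pt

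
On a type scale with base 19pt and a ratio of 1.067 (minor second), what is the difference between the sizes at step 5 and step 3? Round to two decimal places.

Step 3: 19.0 × 1.067³ = 23.0806pt
Step 5: 19.0 × 1.067⁵ = 26.2770pt
Difference: 26.2770 − 23.0806 = 3.1964pt

3.20pt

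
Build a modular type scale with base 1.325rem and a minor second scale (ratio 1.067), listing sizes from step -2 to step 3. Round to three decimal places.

Step -2: 1.325 ÷ 1.067² = 1.164
Step -1: 1.325 ÷ 1.067 = 1.242
Step 0: 1.325rem
Step 1: 1.325 × 1.067 = 1.414
Step 2: 1.325 × 1.067² = 1.508
Step 3: 1.325 × 1.067³ = 1.610

1.164rem, 1.242rem, 1.325rem, 1.414rem, 1.508rem, 1.610rem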